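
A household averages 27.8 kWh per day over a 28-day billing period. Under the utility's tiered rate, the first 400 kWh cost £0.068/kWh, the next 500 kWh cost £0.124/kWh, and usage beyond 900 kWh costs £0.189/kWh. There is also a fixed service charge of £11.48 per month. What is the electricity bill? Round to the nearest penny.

Usage = 27.8 kWh/day × 28 days = 778.4 kWh
First 400 kWh × £0.068 = £27.20
Next 378.4 kWh × £0.124 = £46.92
Remaining tier: 0 kWh (not reached)
Energy charge = £74.12; + service £11.48 = £85.60

£85.60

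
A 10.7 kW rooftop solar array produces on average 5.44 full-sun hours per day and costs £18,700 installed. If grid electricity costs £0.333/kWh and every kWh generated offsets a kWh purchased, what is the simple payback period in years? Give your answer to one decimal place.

2.6 years

Daily generation = 10.7 kW × 5.44 h = 58.21 kWh
Annual generation = 58.21 × 365 = 21246 kWh
Annual savings = 21246 × £0.333 = £7,074.89
Payback = £18,700 / £7,074.89 = 2.64 years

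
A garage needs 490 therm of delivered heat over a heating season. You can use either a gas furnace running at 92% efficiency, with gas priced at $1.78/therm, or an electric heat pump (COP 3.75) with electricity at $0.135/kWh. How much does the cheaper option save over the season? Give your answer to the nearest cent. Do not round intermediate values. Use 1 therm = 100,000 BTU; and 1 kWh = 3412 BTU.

Heat load = 490 therm × 100,000 = 49,000,000 BTU
Gas: input = 49,000,000 / 0.92 = 53,260,870 BTU = 532.6 therm → 532.6 × $1.78 = $948.04
Heat pump: 49,000,000 BTU / 3412 = 14,360 kWh heat; / 3.75 = 3,830 kWh in → × $0.135 = $517.00
Difference = |$948.04 − $517.00| = $431.04

$431.04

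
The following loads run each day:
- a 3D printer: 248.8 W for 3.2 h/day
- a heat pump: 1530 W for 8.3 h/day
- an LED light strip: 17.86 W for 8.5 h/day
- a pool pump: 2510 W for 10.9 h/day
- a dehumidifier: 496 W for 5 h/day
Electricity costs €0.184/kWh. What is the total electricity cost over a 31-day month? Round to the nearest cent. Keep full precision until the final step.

3D printer: 248.8 W × 3.2 h × 31 d = 24,681 Wh = 24.68 kWh
heat pump: 1530 W × 8.3 h × 31 d = 393,669 Wh = 393.7 kWh
LED light strip: 17.86 W × 8.5 h × 31 d = 4,706 Wh = 4.706 kWh
pool pump: 2510 W × 10.9 h × 31 d = 848,129 Wh = 848.1 kWh
dehumidifier: 496 W × 5 h × 31 d = 76,880 Wh = 76.88 kWh
Total energy = 24.68 + 393.7 + 4.706 + 848.1 + 76.88 = 1,348 kWh
Cost = 1,348 kWh × €0.184 = €248.04

€248.04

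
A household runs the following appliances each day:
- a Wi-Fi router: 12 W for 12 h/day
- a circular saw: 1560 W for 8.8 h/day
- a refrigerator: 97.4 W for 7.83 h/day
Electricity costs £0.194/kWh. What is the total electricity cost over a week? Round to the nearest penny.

£19.87

Wi-Fi router: 12 W × 12 h × 7 d = 1,008 Wh = 1.008 kWh
circular saw: 1560 W × 8.8 h × 7 d = 96,096 Wh = 96.1 kWh
refrigerator: 97.4 W × 7.83 h × 7 d = 5,338 Wh = 5.338 kWh
Total energy = 1.008 + 96.1 + 5.338 = 102.4 kWh
Cost = 102.4 kWh × £0.194 = £19.87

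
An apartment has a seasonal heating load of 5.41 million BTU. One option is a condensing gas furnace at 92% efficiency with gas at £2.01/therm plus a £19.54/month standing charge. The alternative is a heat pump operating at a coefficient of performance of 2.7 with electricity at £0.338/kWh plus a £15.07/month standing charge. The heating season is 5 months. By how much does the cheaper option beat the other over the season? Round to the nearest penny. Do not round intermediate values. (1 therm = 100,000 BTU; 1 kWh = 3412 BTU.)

£57.94

Heat load = 5.41 × 10⁶ BTU = 5,410,000 BTU
Gas: input = 5,410,000 / 0.920 = 5,880,435 BTU = 58.8 therm → 58.8 × £2.01 = £118.20; + 5 × £19.54 standing = £215.90
Heat pump: 5,410,000 BTU / 3412 = 1,586 kWh heat; / 2.7 = 587.3 kWh in → × £0.338 = £198.49; + 5 × £15.07 standing = £273.84
Difference = |£215.90 − £273.84| = £57.94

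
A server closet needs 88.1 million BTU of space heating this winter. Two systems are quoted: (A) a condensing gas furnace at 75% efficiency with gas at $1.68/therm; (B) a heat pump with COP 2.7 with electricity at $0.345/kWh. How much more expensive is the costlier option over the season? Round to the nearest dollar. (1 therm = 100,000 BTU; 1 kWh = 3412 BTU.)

Heat load = 88.1 × 10⁶ BTU = 88,100,000 BTU
Gas: input = 88,100,000 / 0.75 = 117,466,667 BTU = 1,175 therm → 1,175 × $1.68 = $1,973.44
Heat pump: 88,100,000 BTU / 3412 = 25,820 kWh heat; / 2.7 = 9,563 kWh in → × $0.345 = $3,299.30
Difference = |$1,973.44 − $3,299.30| = $1,325.86 ≈ $1326

$1326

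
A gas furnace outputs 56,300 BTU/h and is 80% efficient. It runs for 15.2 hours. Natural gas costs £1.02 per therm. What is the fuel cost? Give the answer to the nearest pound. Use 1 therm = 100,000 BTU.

Heat delivered = 56,300 BTU/h × 15.2 h = 855,760 BTU
Gas input = 855,760 / 0.80 = 1,069,700 BTU
= 1,069,700 / 100,000 = 10.7 therm
Cost = 10.7 × £1.02/therm = £10.91 ≈ £11

£11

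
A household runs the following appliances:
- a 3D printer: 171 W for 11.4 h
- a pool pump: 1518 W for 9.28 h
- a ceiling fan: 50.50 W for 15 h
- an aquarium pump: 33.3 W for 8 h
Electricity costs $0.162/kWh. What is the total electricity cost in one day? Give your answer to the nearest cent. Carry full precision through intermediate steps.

$2.76

3D printer: 171 W × 11.4 h = 1,949 Wh = 1.949 kWh
pool pump: 1518 W × 9.28 h = 14,087 Wh = 14.09 kWh
ceiling fan: 50.50 W × 15 h = 758 Wh = 0.7575 kWh
aquarium pump: 33.3 W × 8 h = 266 Wh = 0.2664 kWh
Total energy = 1.949 + 14.09 + 0.7575 + 0.2664 = 17.06 kWh
Cost = 17.06 kWh × $0.162 = $2.76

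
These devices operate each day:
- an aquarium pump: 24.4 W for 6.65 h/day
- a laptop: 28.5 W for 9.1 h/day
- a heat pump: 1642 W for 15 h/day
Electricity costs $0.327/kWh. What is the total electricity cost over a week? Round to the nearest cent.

aquarium pump: 24.4 W × 6.65 h × 7 d = 1,136 Wh = 1.136 kWh
laptop: 28.5 W × 9.1 h × 7 d = 1,815 Wh = 1.815 kWh
heat pump: 1642 W × 15 h × 7 d = 172,410 Wh = 172.4 kWh
Total energy = 1.136 + 1.815 + 172.4 = 175.4 kWh
Cost = 175.4 kWh × $0.327 = $57.34

$57.34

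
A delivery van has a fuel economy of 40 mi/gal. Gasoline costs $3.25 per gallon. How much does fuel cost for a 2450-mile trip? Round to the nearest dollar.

Fuel = 2450 mi / 40 mpg = 61.25 gal
Cost = 61.25 gal × $3.25/gal = $199.06 ≈ $199

$199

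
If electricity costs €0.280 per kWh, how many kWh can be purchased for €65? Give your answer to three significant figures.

€65 / €0.280 per kWh = 232.1 kWh

232 kWh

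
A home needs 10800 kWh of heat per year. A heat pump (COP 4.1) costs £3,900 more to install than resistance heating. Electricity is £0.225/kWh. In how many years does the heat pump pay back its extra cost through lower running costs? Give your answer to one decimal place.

2.1 years

Resistance: 10800 kWh × £0.225 = £2,430.00/yr
Heat pump: 10800 / 4.1 = 2634 kWh in → × £0.225 = £592.68/yr
Annual savings = £1,837.32
Payback = £3,900 / £1,837.32 = 2.12 years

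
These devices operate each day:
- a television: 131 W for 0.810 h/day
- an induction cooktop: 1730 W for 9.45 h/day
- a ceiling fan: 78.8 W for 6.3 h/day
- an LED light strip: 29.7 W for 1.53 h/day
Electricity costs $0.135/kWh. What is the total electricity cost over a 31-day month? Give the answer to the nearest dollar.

television: 131 W × 0.810 h × 31 d = 3,289 Wh = 3.289 kWh
induction cooktop: 1730 W × 9.45 h × 31 d = 506,803 Wh = 506.8 kWh
ceiling fan: 78.8 W × 6.3 h × 31 d = 15,390 Wh = 15.39 kWh
LED light strip: 29.7 W × 1.53 h × 31 d = 1,409 Wh = 1.409 kWh
Total energy = 3.289 + 506.8 + 15.39 + 1.409 = 526.9 kWh
Cost = 526.9 kWh × $0.135 = $71.13 ≈ $71

$71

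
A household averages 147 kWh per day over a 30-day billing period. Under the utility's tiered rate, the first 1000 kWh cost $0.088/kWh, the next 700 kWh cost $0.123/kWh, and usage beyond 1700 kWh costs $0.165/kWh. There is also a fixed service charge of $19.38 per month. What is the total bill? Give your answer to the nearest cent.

Usage = 147 kWh/day × 30 days = 4410 kWh
First 1000 kWh × $0.088 = $88.00
Next 700 kWh × $0.123 = $86.10
Remaining 2710 kWh × $0.165 = $447.15
Energy charge = $621.25; + service $19.38 = $640.63

$640.63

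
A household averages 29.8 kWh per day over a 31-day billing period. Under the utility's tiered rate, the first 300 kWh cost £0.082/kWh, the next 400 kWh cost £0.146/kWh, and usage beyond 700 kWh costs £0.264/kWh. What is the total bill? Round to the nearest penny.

Usage = 29.8 kWh/day × 31 days = 923.8 kWh
First 300 kWh × £0.082 = £24.60
Next 400 kWh × £0.146 = £58.40
Remaining 223.8 kWh × £0.264 = £59.08
Total = £142.08

£142.08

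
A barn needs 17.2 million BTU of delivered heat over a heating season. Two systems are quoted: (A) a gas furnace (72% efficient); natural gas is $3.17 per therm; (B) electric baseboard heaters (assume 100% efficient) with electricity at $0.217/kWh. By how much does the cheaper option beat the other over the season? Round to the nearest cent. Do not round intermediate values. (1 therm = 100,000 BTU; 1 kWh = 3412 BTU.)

Heat load = 17.2 × 10⁶ BTU = 17,200,000 BTU
Gas: input = 17,200,000 / 0.72 = 23,888,889 BTU = 238.9 therm → 238.9 × $3.17 = $757.28
Electric: 17,200,000 BTU / 3412 = 5,041 kWh → × $0.217 = $1,093.90
Difference = |$757.28 − $1,093.90| = $336.63

$336.63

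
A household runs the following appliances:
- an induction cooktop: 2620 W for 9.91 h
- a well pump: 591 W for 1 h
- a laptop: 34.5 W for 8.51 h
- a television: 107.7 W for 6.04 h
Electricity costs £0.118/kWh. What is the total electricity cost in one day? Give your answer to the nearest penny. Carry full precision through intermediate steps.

£3.24

induction cooktop: 2620 W × 9.91 h = 25,964 Wh = 25.96 kWh
well pump: 591 W × 1 h = 591 Wh = 0.591 kWh
laptop: 34.5 W × 8.51 h = 294 Wh = 0.2936 kWh
television: 107.7 W × 6.04 h = 651 Wh = 0.6505 kWh
Total energy = 25.96 + 0.591 + 0.2936 + 0.6505 = 27.5 kWh
Cost = 27.5 kWh × £0.118 = £3.24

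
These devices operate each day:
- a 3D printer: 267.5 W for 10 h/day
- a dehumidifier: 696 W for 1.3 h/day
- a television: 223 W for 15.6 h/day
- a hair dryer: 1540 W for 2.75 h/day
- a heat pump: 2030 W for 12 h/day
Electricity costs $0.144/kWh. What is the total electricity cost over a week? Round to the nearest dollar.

3D printer: 267.5 W × 10 h × 7 d = 18,725 Wh = 18.73 kWh
dehumidifier: 696 W × 1.3 h × 7 d = 6,334 Wh = 6.334 kWh
television: 223 W × 15.6 h × 7 d = 24,352 Wh = 24.35 kWh
hair dryer: 1540 W × 2.75 h × 7 d = 29,645 Wh = 29.64 kWh
heat pump: 2030 W × 12 h × 7 d = 170,520 Wh = 170.5 kWh
Total energy = 18.73 + 6.334 + 24.35 + 29.64 + 170.5 = 249.6 kWh
Cost = 249.6 kWh × $0.144 = $35.94 ≈ $36

$36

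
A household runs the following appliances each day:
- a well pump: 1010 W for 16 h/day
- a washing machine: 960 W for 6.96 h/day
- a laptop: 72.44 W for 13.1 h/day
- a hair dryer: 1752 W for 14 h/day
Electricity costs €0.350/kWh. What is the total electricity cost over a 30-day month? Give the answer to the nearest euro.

€507

well pump: 1010 W × 16 h × 30 d = 484,800 Wh = 484.8 kWh
washing machine: 960 W × 6.96 h × 30 d = 200,448 Wh = 200.4 kWh
laptop: 72.44 W × 13.1 h × 30 d = 28,469 Wh = 28.47 kWh
hair dryer: 1752 W × 14 h × 30 d = 735,840 Wh = 735.8 kWh
Total energy = 484.8 + 200.4 + 28.47 + 735.8 = 1,450 kWh
Cost = 1,450 kWh × €0.350 = €507.34 ≈ €507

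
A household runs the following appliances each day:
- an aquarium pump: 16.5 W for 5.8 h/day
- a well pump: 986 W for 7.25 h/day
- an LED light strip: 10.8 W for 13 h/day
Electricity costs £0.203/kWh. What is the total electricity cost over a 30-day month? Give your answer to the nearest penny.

£44.97

aquarium pump: 16.5 W × 5.8 h × 30 d = 2,871 Wh = 2.871 kWh
well pump: 986 W × 7.25 h × 30 d = 214,455 Wh = 214.5 kWh
LED light strip: 10.8 W × 13 h × 30 d = 4,212 Wh = 4.212 kWh
Total energy = 2.871 + 214.5 + 4.212 = 221.5 kWh
Cost = 221.5 kWh × £0.203 = £44.97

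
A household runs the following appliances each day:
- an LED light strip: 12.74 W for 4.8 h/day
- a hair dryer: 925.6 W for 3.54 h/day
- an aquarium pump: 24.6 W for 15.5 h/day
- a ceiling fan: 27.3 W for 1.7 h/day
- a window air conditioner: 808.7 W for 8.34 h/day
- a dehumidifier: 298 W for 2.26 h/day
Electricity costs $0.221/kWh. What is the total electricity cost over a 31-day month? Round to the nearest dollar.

$77

LED light strip: 12.74 W × 4.8 h × 31 d = 1,896 Wh = 1.896 kWh
hair dryer: 925.6 W × 3.54 h × 31 d = 101,575 Wh = 101.6 kWh
aquarium pump: 24.6 W × 15.5 h × 31 d = 11,820 Wh = 11.82 kWh
ceiling fan: 27.3 W × 1.7 h × 31 d = 1,439 Wh = 1.439 kWh
window air conditioner: 808.7 W × 8.34 h × 31 d = 209,081 Wh = 209.1 kWh
dehumidifier: 298 W × 2.26 h × 31 d = 20,878 Wh = 20.88 kWh
Total energy = 1.896 + 101.6 + 11.82 + 1.439 + 209.1 + 20.88 = 346.7 kWh
Cost = 346.7 kWh × $0.221 = $76.62 ≈ $77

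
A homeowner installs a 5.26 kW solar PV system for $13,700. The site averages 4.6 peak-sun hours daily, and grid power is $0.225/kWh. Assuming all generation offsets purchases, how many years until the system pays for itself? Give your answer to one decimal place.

6.9 years

Daily generation = 5.26 kW × 4.6 h = 24.2 kWh
Annual generation = 24.2 × 365 = 8831.5 kWh
Annual savings = 8831.5 × $0.225 = $1,987.10
Payback = $13,700 / $1,987.10 = 6.89 years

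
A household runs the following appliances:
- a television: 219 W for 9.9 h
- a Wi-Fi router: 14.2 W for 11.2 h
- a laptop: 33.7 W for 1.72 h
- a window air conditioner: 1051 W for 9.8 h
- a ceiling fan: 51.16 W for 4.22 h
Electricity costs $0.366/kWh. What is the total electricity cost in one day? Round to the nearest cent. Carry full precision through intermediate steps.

$4.72

television: 219 W × 9.9 h = 2,168 Wh = 2.168 kWh
Wi-Fi router: 14.2 W × 11.2 h = 159 Wh = 0.159 kWh
laptop: 33.7 W × 1.72 h = 58 Wh = 0.05796 kWh
window air conditioner: 1051 W × 9.8 h = 10,300 Wh = 10.3 kWh
ceiling fan: 51.16 W × 4.22 h = 216 Wh = 0.2159 kWh
Total energy = 2.168 + 0.159 + 0.05796 + 10.3 + 0.2159 = 12.9 kWh
Cost = 12.9 kWh × $0.366 = $4.72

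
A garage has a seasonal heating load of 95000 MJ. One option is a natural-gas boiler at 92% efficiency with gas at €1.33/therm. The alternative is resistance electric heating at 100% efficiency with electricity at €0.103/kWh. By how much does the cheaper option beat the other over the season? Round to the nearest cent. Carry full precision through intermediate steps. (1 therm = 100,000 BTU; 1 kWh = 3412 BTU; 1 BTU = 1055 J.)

Heat load = 95000 MJ = 95,000,000,000 J / 1055 = 90,047,393 BTU
Gas: input = 90,047,393 / 0.92 = 97,877,601 BTU = 978.8 therm → 978.8 × €1.33 = €1,301.77
Electric: 90,047,393 BTU / 3412 = 26,390 kWh → × €0.103 = €2,718.31
Difference = |€1,301.77 − €2,718.31| = €1,416.54

€1416.54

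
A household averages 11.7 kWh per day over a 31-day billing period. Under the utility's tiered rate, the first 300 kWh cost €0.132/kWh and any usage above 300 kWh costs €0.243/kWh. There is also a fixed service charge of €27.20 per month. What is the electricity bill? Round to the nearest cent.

€82.04

Usage = 11.7 kWh/day × 31 days = 362.7 kWh
First 300 kWh × €0.132 = €39.60
Remaining 62.7 kWh × €0.243 = €15.24
Energy charge = €54.84; + service €27.20 = €82.04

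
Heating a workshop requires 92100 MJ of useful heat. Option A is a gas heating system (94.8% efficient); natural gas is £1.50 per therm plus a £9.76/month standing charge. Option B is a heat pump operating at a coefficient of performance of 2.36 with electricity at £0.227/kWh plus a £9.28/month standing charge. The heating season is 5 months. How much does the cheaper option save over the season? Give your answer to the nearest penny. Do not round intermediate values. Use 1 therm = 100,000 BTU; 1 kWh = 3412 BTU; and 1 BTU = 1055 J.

Heat load = 92100 MJ = 92,100,000,000 J / 1055 = 87,298,578 BTU
Gas: input = 87,298,578 / 0.948 = 92,087,108 BTU = 920.9 therm → 920.9 × £1.50 = £1,381.31; + 5 × £9.76 standing = £1,430.11
Heat pump: 87,298,578 BTU / 3412 = 25,590 kWh heat; / 2.36 = 10,840 kWh in → × £0.227 = £2,461.00; + 5 × £9.28 standing = £2,507.40
Difference = |£1,430.11 − £2,507.40| = £1,077.30

£1077.30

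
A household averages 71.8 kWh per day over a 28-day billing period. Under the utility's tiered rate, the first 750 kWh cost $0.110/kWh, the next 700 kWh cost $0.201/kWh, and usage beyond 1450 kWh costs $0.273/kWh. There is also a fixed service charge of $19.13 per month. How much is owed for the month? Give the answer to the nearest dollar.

$395

Usage = 71.8 kWh/day × 28 days = 2010.4 kWh
First 750 kWh × $0.110 = $82.50
Next 700 kWh × $0.201 = $140.70
Remaining 560.4 kWh × $0.273 = $152.99
Energy charge = $376.19; + service $19.13 = $395.32 ≈ $395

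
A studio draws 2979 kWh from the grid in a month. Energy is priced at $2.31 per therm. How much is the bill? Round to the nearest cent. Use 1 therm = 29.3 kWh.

2979 kWh × (0.03413 therm/kWh) = 101.7 therm
Cost = 101.7 therm × $2.31/therm = $234.86

$234.86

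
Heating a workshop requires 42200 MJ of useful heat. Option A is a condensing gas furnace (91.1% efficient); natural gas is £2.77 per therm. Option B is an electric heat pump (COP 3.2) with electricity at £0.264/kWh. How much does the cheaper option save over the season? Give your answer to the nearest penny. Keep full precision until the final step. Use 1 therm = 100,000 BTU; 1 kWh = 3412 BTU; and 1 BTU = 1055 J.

Heat load = 42200 MJ = 42,200,000,000 J / 1055 = 40,000,000 BTU
Gas: input = 40,000,000 / 0.911 = 43,907,794 BTU = 439.1 therm → 439.1 × £2.77 = £1,216.25
Heat pump: 40,000,000 BTU / 3412 = 11,720 kWh heat; / 3.2 = 3,664 kWh in → × £0.264 = £967.17
Difference = |£1,216.25 − £967.17| = £249.07

£249.07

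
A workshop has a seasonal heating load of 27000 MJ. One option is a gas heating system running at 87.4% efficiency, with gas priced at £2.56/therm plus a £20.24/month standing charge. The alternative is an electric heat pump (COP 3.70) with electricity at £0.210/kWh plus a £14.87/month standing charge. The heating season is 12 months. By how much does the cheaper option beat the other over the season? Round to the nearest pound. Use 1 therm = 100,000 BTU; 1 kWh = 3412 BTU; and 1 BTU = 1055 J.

Heat load = 27000 MJ = 27,000,000,000 J / 1055 = 25,592,417 BTU
Gas: input = 25,592,417 / 0.874 = 29,281,942 BTU = 292.8 therm → 292.8 × £2.56 = £749.62; + 12 × £20.24 standing = £992.50
Heat pump: 25,592,417 BTU / 3412 = 7,501 kWh heat; / 3.70 = 2,027 kWh in → × £0.210 = £425.72; + 12 × £14.87 standing = £604.16
Difference = |£992.50 − £604.16| = £388.34 ≈ £388

£388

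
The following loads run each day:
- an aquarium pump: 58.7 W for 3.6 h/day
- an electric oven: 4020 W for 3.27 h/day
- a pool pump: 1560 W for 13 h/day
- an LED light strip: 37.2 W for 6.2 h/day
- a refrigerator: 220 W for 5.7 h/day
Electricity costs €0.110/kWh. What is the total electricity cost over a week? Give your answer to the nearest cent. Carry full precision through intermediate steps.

aquarium pump: 58.7 W × 3.6 h × 7 d = 1,479 Wh = 1.479 kWh
electric oven: 4020 W × 3.27 h × 7 d = 92,018 Wh = 92.02 kWh
pool pump: 1560 W × 13 h × 7 d = 141,960 Wh = 142 kWh
LED light strip: 37.2 W × 6.2 h × 7 d = 1,614 Wh = 1.614 kWh
refrigerator: 220 W × 5.7 h × 7 d = 8,778 Wh = 8.778 kWh
Total energy = 1.479 + 92.02 + 142 + 1.614 + 8.778 = 245.8 kWh
Cost = 245.8 kWh × €0.110 = €27.04

€27.04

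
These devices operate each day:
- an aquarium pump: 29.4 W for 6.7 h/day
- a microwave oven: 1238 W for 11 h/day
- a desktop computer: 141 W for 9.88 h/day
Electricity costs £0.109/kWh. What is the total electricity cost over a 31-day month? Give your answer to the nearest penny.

£51.39

aquarium pump: 29.4 W × 6.7 h × 31 d = 6,106 Wh = 6.106 kWh
microwave oven: 1238 W × 11 h × 31 d = 422,158 Wh = 422.2 kWh
desktop computer: 141 W × 9.88 h × 31 d = 43,185 Wh = 43.19 kWh
Total energy = 6.106 + 422.2 + 43.19 = 471.4 kWh
Cost = 471.4 kWh × £0.109 = £51.39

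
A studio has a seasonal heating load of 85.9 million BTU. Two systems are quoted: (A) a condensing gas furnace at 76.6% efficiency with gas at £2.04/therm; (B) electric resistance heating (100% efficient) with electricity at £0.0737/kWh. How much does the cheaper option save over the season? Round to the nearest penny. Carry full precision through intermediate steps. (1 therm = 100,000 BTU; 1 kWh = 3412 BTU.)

Heat load = 85.9 × 10⁶ BTU = 85,900,000 BTU
Gas: input = 85,900,000 / 0.766 = 112,140,992 BTU = 1,121 therm → 1,121 × £2.04 = £2,287.68
Electric: 85,900,000 BTU / 3412 = 25,180 kWh → × £0.0737 = £1,855.46
Difference = |£2,287.68 − £1,855.46| = £432.22

£432.22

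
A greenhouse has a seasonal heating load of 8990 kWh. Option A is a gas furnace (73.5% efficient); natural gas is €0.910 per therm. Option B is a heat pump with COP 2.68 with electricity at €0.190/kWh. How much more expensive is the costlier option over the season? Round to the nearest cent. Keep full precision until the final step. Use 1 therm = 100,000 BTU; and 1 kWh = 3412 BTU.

€257.58

Heat load = 8990 kWh × 3412 = 30,673,880 BTU
Gas: input = 30,673,880 / 0.735 = 41,733,170 BTU = 417.3 therm → 417.3 × €0.910 = €379.77
Heat pump: 30,673,880 BTU / 3412 = 8,990 kWh heat; / 2.68 = 3,354 kWh in → × €0.190 = €637.35
Difference = |€379.77 − €637.35| = €257.58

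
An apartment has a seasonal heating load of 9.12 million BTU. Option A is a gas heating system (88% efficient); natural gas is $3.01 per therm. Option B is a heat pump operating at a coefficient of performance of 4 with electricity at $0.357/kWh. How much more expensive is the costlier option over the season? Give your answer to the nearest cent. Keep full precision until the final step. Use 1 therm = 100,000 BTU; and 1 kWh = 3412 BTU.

Heat load = 9.12 × 10⁶ BTU = 9,120,000 BTU
Gas: input = 9,120,000 / 0.88 = 10,363,636 BTU = 103.6 therm → 103.6 × $3.01 = $311.95
Heat pump: 9,120,000 BTU / 3412 = 2,673 kWh heat; / 4 = 668.2 kWh in → × $0.357 = $238.56
Difference = |$311.95 − $238.56| = $73.39

$73.39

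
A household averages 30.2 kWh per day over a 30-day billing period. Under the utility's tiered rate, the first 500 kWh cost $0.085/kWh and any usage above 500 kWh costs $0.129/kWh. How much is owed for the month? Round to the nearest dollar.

$95

Usage = 30.2 kWh/day × 30 days = 906 kWh
First 500 kWh × $0.085 = $42.50
Remaining 406 kWh × $0.129 = $52.37
Total = $94.87 ≈ $95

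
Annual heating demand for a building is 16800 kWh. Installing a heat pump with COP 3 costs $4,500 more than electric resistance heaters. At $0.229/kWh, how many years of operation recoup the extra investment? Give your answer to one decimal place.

Resistance: 16800 kWh × $0.229 = $3,847.20/yr
Heat pump: 16800 / 3 = 5600 kWh in → × $0.229 = $1,282.40/yr
Annual savings = $2,564.80
Payback = $4,500 / $2,564.80 = 1.75 years

1.8 years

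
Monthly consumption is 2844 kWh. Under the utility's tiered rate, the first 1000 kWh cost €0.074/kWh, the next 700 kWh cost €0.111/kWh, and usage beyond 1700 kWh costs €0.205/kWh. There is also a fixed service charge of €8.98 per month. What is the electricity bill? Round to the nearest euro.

€395

First 1000 kWh × €0.074 = €74.00
Next 700 kWh × €0.111 = €77.70
Remaining 1144 kWh × €0.205 = €234.52
Energy charge = €386.22; + service €8.98 = €395.20 ≈ €395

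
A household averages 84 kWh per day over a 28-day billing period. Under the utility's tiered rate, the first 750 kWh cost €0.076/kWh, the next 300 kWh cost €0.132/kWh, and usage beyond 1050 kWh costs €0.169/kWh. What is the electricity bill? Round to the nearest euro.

Usage = 84 kWh/day × 28 days = 2352 kWh
First 750 kWh × €0.076 = €57.00
Next 300 kWh × €0.132 = €39.60
Remaining 1302 kWh × €0.169 = €220.04
Total = €316.64 ≈ €317

€317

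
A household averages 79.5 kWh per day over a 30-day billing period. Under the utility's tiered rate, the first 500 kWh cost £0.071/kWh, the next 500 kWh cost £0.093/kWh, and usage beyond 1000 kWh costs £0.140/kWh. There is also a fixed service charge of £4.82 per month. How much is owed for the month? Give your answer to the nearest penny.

£280.72

Usage = 79.5 kWh/day × 30 days = 2385 kWh
First 500 kWh × £0.071 = £35.50
Next 500 kWh × £0.093 = £46.50
Remaining 1385 kWh × £0.140 = £193.90
Energy charge = £275.90; + service £4.82 = £280.72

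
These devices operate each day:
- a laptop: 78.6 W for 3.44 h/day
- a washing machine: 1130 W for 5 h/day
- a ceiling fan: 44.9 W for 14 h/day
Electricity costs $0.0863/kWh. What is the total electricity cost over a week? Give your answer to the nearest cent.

laptop: 78.6 W × 3.44 h × 7 d = 1,893 Wh = 1.893 kWh
washing machine: 1130 W × 5 h × 7 d = 39,550 Wh = 39.55 kWh
ceiling fan: 44.9 W × 14 h × 7 d = 4,400 Wh = 4.4 kWh
Total energy = 1.893 + 39.55 + 4.4 = 45.84 kWh
Cost = 45.84 kWh × $0.0863 = $3.96

$3.96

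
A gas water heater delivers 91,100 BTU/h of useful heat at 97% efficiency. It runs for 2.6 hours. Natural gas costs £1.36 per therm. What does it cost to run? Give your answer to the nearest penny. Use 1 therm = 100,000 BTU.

Heat delivered = 91,100 BTU/h × 2.6 h = 236,860 BTU
Gas input = 236,860 / 0.97 = 244,186 BTU
= 244,186 / 100,000 = 2.442 therm
Cost = 2.442 × £1.36/therm = £3.32

£3.32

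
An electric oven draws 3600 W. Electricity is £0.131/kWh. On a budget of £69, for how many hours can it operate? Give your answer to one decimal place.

Energy budget = £69 / £0.131 per kWh = 526.7 kWh = 526,718 Wh
Runtime = 526,718 Wh / 3600 W = 146.3 h

146.3 h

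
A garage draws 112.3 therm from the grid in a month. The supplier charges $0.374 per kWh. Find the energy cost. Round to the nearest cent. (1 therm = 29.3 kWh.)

112.3 therm × (29.3 kWh/therm) = 3,290 kWh
Cost = 3,290 kWh × $0.374/kWh = $1,230.61

$1230.61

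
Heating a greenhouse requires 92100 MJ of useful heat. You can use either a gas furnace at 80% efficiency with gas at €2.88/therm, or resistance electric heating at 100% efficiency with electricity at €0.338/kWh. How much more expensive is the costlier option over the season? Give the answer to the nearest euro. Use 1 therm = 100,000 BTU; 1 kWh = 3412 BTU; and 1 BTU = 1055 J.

€5505

Heat load = 92100 MJ = 92,100,000,000 J / 1055 = 87,298,578 BTU
Gas: input = 87,298,578 / 0.80 = 109,123,223 BTU = 1,091 therm → 1,091 × €2.88 = €3,142.75
Electric: 87,298,578 BTU / 3412 = 25,590 kWh → × €0.338 = €8,647.98
Difference = |€3,142.75 − €8,647.98| = €5,505.23 ≈ €5505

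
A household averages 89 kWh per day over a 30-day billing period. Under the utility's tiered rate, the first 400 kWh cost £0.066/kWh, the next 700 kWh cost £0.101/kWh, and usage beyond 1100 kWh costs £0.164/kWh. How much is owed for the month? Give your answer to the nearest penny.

£354.58

Usage = 89 kWh/day × 30 days = 2670 kWh
First 400 kWh × £0.066 = £26.40
Next 700 kWh × £0.101 = £70.70
Remaining 1570 kWh × £0.164 = £257.48
Total = £354.58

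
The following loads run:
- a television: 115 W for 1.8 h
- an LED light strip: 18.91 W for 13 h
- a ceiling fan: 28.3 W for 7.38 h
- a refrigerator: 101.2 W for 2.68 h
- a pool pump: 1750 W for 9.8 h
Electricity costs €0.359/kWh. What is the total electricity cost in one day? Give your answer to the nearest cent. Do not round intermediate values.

€6.49

television: 115 W × 1.8 h = 207 Wh = 0.207 kWh
LED light strip: 18.91 W × 13 h = 246 Wh = 0.2458 kWh
ceiling fan: 28.3 W × 7.38 h = 209 Wh = 0.2089 kWh
refrigerator: 101.2 W × 2.68 h = 271 Wh = 0.2712 kWh
pool pump: 1750 W × 9.8 h = 17,150 Wh = 17.15 kWh
Total energy = 0.207 + 0.2458 + 0.2089 + 0.2712 + 17.15 = 18.08 kWh
Cost = 18.08 kWh × €0.359 = €6.49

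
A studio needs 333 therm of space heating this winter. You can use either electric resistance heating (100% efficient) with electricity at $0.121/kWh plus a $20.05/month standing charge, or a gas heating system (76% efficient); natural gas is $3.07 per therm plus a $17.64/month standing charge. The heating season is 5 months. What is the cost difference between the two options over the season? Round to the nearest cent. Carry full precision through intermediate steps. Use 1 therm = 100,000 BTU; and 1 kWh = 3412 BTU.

$152.17

Heat load = 333 therm × 100,000 = 33,300,000 BTU
Gas: input = 33,300,000 / 0.76 = 43,815,789 BTU = 438.2 therm → 438.2 × $3.07 = $1,345.14; + 5 × $17.64 standing = $1,433.34
Electric: 33,300,000 BTU / 3412 = 9,760 kWh → × $0.121 = $1,180.92; + 5 × $20.05 standing = $1,281.17
Difference = |$1,433.34 − $1,281.17| = $152.17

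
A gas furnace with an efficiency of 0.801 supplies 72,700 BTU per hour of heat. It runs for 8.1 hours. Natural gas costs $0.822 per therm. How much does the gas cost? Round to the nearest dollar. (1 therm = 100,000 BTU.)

Heat delivered = 72,700 BTU/h × 8.1 h = 588,870 BTU
Gas input = 588,870 / 0.801 = 735,169 BTU
= 735,169 / 100,000 = 7.352 therm
Cost = 7.352 × $0.822/therm = $6.04 ≈ $6

$6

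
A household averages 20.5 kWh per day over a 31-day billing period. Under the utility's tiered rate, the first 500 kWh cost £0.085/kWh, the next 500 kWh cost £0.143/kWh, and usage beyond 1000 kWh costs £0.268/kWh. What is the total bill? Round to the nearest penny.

Usage = 20.5 kWh/day × 31 days = 635.5 kWh
First 500 kWh × £0.085 = £42.50
Next 135.5 kWh × £0.143 = £19.38
Remaining tier: 0 kWh (not reached)
Total = £61.88

£61.88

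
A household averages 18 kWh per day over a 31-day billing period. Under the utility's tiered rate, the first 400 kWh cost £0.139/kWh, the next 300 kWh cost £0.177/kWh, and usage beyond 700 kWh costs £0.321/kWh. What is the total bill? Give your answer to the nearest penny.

£83.57

Usage = 18 kWh/day × 31 days = 558 kWh
First 400 kWh × £0.139 = £55.60
Next 158 kWh × £0.177 = £27.97
Remaining tier: 0 kWh (not reached)
Total = £83.57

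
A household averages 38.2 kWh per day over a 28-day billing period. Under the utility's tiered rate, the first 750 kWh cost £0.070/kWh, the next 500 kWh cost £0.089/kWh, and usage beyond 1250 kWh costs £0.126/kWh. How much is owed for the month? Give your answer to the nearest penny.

Usage = 38.2 kWh/day × 28 days = 1069.6 kWh
First 750 kWh × £0.070 = £52.50
Next 319.6 kWh × £0.089 = £28.44
Remaining tier: 0 kWh (not reached)
Total = £80.94

£80.94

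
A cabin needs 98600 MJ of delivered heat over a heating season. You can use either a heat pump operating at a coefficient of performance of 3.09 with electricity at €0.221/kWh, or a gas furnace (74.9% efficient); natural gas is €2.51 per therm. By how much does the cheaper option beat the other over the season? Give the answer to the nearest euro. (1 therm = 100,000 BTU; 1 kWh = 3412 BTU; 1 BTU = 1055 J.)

Heat load = 98600 MJ = 98,600,000,000 J / 1055 = 93,459,716 BTU
Gas: input = 93,459,716 / 0.749 = 124,779,327 BTU = 1,248 therm → 1,248 × €2.51 = €3,131.96
Heat pump: 93,459,716 BTU / 3412 = 27,390 kWh heat; / 3.09 = 8,865 kWh in → × €0.221 = €1,959.07
Difference = |€3,131.96 − €1,959.07| = €1,172.89 ≈ €1173

€1173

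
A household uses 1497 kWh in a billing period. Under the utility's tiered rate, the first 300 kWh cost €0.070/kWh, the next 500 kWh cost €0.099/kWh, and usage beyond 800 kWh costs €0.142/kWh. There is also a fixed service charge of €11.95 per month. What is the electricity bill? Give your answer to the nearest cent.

€181.42

First 300 kWh × €0.070 = €21.00
Next 500 kWh × €0.099 = €49.50
Remaining 697 kWh × €0.142 = €98.97
Energy charge = €169.47; + service €11.95 = €181.42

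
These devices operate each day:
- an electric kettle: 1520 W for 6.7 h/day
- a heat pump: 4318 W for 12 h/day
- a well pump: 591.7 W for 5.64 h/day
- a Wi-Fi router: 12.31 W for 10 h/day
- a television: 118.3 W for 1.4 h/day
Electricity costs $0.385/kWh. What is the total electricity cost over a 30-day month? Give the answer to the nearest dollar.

$758

electric kettle: 1520 W × 6.7 h × 30 d = 305,520 Wh = 305.5 kWh
heat pump: 4318 W × 12 h × 30 d = 1,554,480 Wh = 1,554 kWh
well pump: 591.7 W × 5.64 h × 30 d = 100,116 Wh = 100.1 kWh
Wi-Fi router: 12.31 W × 10 h × 30 d = 3,693 Wh = 3.693 kWh
television: 118.3 W × 1.4 h × 30 d = 4,969 Wh = 4.969 kWh
Total energy = 305.5 + 1,554 + 100.1 + 3.693 + 4.969 = 1,969 kWh
Cost = 1,969 kWh × $0.385 = $757.98 ≈ $758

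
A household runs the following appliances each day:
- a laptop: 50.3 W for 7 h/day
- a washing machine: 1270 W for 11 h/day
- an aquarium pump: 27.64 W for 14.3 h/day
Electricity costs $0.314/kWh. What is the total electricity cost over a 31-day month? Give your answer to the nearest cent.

$143.26

laptop: 50.3 W × 7 h × 31 d = 10,915 Wh = 10.92 kWh
washing machine: 1270 W × 11 h × 31 d = 433,070 Wh = 433.1 kWh
aquarium pump: 27.64 W × 14.3 h × 31 d = 12,253 Wh = 12.25 kWh
Total energy = 10.92 + 433.1 + 12.25 = 456.2 kWh
Cost = 456.2 kWh × $0.314 = $143.26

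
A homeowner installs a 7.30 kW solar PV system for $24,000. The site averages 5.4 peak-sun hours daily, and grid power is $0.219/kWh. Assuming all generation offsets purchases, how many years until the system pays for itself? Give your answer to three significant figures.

7.62 years

Daily generation = 7.30 kW × 5.4 h = 39.42 kWh
Annual generation = 39.42 × 365 = 14388 kWh
Annual savings = 14388 × $0.219 = $3,151.04
Payback = $24,000 / $3,151.04 = 7.62 years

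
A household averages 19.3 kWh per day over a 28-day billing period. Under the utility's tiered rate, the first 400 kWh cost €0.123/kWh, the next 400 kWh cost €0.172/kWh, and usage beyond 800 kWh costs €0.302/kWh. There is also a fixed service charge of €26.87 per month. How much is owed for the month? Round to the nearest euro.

Usage = 19.3 kWh/day × 28 days = 540.4 kWh
First 400 kWh × €0.123 = €49.20
Next 140.4 kWh × €0.172 = €24.15
Remaining tier: 0 kWh (not reached)
Energy charge = €73.35; + service €26.87 = €100.22 ≈ €100

€100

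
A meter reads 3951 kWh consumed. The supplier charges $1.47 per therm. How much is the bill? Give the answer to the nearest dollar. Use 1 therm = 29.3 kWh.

3951 kWh × (0.03413 therm/kWh) = 134.8 therm
Cost = 134.8 therm × $1.47/therm = $198.22 ≈ $198

$198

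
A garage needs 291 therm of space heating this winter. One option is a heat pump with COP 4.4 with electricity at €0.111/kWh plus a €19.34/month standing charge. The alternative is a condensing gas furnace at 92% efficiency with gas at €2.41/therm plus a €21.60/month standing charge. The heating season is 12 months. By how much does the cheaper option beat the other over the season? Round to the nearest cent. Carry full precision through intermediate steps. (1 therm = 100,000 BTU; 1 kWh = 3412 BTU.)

€574.26

Heat load = 291 therm × 100,000 = 29,100,000 BTU
Gas: input = 29,100,000 / 0.92 = 31,630,435 BTU = 316.3 therm → 316.3 × €2.41 = €762.29; + 12 × €21.60 standing = €1,021.49
Heat pump: 29,100,000 BTU / 3412 = 8,529 kWh heat; / 4.4 = 1,938 kWh in → × €0.111 = €215.16; + 12 × €19.34 standing = €447.24
Difference = |€1,021.49 − €447.24| = €574.26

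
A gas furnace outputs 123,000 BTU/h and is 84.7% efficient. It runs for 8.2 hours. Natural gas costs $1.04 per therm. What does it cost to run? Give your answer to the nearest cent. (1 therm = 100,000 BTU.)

$12.38

Heat delivered = 123,000 BTU/h × 8.2 h = 1,008,600 BTU
Gas input = 1,008,600 / 0.847 = 1,190,791 BTU
= 1,190,791 / 100,000 = 11.91 therm
Cost = 11.91 × $1.04/therm = $12.38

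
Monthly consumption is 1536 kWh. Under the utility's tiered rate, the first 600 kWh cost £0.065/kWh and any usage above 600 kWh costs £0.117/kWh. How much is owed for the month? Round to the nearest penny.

£148.51

First 600 kWh × £0.065 = £39.00
Remaining 936 kWh × £0.117 = £109.51
Total = £148.51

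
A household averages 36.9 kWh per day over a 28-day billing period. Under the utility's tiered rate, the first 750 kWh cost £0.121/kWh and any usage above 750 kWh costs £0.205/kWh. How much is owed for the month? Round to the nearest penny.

£148.81

Usage = 36.9 kWh/day × 28 days = 1033.2 kWh
First 750 kWh × £0.121 = £90.75
Remaining 283.2 kWh × £0.205 = £58.06
Total = £148.81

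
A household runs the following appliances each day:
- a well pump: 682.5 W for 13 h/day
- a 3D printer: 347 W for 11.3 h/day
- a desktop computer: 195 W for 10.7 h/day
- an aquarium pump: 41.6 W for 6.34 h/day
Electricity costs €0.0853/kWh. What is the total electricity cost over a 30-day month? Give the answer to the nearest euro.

€39

well pump: 682.5 W × 13 h × 30 d = 266,175 Wh = 266.2 kWh
3D printer: 347 W × 11.3 h × 30 d = 117,633 Wh = 117.6 kWh
desktop computer: 195 W × 10.7 h × 30 d = 62,595 Wh = 62.59 kWh
aquarium pump: 41.6 W × 6.34 h × 30 d = 7,912 Wh = 7.912 kWh
Total energy = 266.2 + 117.6 + 62.59 + 7.912 = 454.3 kWh
Cost = 454.3 kWh × €0.0853 = €38.75 ≈ €39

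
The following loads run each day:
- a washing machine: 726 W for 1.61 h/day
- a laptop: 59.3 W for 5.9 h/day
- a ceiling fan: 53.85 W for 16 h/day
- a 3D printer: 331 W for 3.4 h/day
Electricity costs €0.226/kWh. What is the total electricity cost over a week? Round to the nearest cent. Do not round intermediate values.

€5.55

washing machine: 726 W × 1.61 h × 7 d = 8,182 Wh = 8.182 kWh
laptop: 59.3 W × 5.9 h × 7 d = 2,449 Wh = 2.449 kWh
ceiling fan: 53.85 W × 16 h × 7 d = 6,031 Wh = 6.031 kWh
3D printer: 331 W × 3.4 h × 7 d = 7,878 Wh = 7.878 kWh
Total energy = 8.182 + 2.449 + 6.031 + 7.878 = 24.54 kWh
Cost = 24.54 kWh × €0.226 = €5.55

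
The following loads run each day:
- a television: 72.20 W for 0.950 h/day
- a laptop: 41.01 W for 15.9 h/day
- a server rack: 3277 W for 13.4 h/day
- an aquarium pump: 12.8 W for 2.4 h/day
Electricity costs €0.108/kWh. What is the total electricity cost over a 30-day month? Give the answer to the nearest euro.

television: 72.20 W × 0.950 h × 30 d = 2,058 Wh = 2.058 kWh
laptop: 41.01 W × 15.9 h × 30 d = 19,562 Wh = 19.56 kWh
server rack: 3277 W × 13.4 h × 30 d = 1,317,354 Wh = 1,317 kWh
aquarium pump: 12.8 W × 2.4 h × 30 d = 922 Wh = 0.9216 kWh
Total energy = 2.058 + 19.56 + 1,317 + 0.9216 = 1,340 kWh
Cost = 1,340 kWh × €0.108 = €144.71 ≈ €145

€145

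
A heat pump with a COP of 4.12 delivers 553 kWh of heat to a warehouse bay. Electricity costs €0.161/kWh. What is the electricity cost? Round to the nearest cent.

Electrical input = 553 kWh / 4.12 = 134.2 kWh
Cost = 134.2 × €0.161/kWh = €21.61

€21.61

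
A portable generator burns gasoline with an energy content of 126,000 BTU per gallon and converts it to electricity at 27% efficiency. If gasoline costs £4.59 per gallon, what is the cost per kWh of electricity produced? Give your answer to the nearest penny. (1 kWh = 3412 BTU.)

Electrical output per gallon = 126,000 BTU × 0.27 / 3412 BTU/kWh = 9.971 kWh
Cost per kWh = £4.59 / 9.971 kWh = £0.460

£0.46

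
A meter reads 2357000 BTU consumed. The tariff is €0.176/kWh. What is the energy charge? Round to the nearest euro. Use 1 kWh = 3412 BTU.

2357000 BTU × (0.00029308 kWh/BTU) = 690.8 kWh
Cost = 690.8 kWh × €0.176/kWh = €121.58 ≈ €122

€122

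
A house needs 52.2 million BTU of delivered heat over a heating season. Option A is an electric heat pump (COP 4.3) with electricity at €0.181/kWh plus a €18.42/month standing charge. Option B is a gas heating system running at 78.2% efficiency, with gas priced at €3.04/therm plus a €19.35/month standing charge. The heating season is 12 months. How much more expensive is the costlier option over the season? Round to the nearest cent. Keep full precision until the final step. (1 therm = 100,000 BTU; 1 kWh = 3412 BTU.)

€1396.44

Heat load = 52.2 × 10⁶ BTU = 52,200,000 BTU
Gas: input = 52,200,000 / 0.782 = 66,751,918 BTU = 667.5 therm → 667.5 × €3.04 = €2,029.26; + 12 × €19.35 standing = €2,261.46
Heat pump: 52,200,000 BTU / 3412 = 15,300 kWh heat; / 4.3 = 3,558 kWh in → × €0.181 = €643.98; + 12 × €18.42 standing = €865.02
Difference = |€2,261.46 − €865.02| = €1,396.44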